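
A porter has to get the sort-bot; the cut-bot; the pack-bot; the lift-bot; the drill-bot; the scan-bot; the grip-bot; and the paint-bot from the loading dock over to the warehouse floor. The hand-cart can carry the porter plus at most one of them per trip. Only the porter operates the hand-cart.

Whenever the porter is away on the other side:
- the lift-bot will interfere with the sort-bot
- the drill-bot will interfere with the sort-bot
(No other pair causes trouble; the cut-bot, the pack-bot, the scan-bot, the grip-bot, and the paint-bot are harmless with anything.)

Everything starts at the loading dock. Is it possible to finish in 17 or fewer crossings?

Yes

Yes — this plan uses 17 crossings (≤ 17):
1. Porter goes to the warehouse floor with the sort-bot.
2. Porter goes back to the loading dock alone.
3. Porter goes to the warehouse floor with the cut-bot.
4. Porter goes back to the loading dock alone.
5. Porter goes to the warehouse floor with the pack-bot.
6. Porter goes back to the loading dock alone.
7. Porter goes to the warehouse floor with the lift-bot.
8. Porter goes back to the loading dock with the sort-bot.
9. Porter goes to the warehouse floor with the drill-bot.
10. Porter goes back to the loading dock alone.
11. Porter goes to the warehouse floor with the scan-bot.
12. Porter goes back to the loading dock alone.
13. Porter goes to the warehouse floor with the grip-bot.
14. Porter goes back to the loading dock alone.
15. Porter goes to the warehouse floor with the paint-bot.
16. Porter goes back to the loading dock alone.
17. Porter goes to the warehouse floor with the sort-bot.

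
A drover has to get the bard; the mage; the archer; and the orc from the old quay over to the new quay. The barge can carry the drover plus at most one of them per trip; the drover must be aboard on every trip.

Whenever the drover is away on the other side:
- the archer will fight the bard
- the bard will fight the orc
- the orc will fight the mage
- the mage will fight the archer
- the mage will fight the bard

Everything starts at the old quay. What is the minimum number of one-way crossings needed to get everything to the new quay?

Whatever the first load, the items left behind include a forbidden pair without the drover. No opening move is safe, so no plan exists.

impossible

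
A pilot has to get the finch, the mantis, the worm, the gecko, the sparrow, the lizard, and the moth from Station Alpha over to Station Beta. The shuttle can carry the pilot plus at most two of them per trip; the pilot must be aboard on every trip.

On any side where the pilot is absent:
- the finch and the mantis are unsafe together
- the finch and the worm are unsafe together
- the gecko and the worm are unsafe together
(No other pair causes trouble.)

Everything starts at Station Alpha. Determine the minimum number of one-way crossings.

Counting alone: the pilot can take at most 2 across per trip to Station Beta, so moving all 7 needs at least 4 loaded trips out, with a return between consecutive ones — at least 7 crossings.
The plan below uses exactly 7 crossings, so it is optimal:
1. Pilot goes to Station Beta with the finch and the worm.  [Station Alpha: the gecko, the lizard, the mantis, the moth, the sparrow | Station Beta: the finch, the worm]
2. Pilot goes back to Station Alpha with the finch.  [Station Alpha: the finch, the gecko, the lizard, the mantis, the moth, the sparrow | Station Beta: the worm]
3. Pilot goes to Station Beta with the mantis and the sparrow.  [Station Alpha: the finch, the gecko, the lizard, the moth | Station Beta: the mantis, the sparrow, the worm]
4. Pilot goes back to Station Alpha alone.  [Station Alpha: the finch, the gecko, the lizard, the moth | Station Beta: the mantis, the sparrow, the worm]
5. Pilot goes to Station Beta with the lizard and the moth.  [Station Alpha: the finch, the gecko | Station Beta: the lizard, the mantis, the moth, the sparrow, the worm]
6. Pilot goes back to Station Alpha alone.  [Station Alpha: the finch, the gecko | Station Beta: the lizard, the mantis, the moth, the sparrow, the worm]
7. Pilot goes to Station Beta with the finch and the gecko.  [Station Alpha: — | Station Beta: the finch, the gecko, the lizard, the mantis, the moth, the sparrow, the worm]

7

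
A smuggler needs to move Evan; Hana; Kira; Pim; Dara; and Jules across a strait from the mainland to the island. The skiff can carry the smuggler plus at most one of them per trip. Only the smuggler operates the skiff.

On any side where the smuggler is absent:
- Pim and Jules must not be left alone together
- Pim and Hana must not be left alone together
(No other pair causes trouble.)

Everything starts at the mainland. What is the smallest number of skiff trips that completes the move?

Counting alone: the smuggler can take at most 1 across per trip to the island, so moving all 6 needs at least 6 loaded trips out, with a return between consecutive ones — at least 11 crossings.
The safety rule pushes this higher. Following every safe sequence of crossings, the most of the 6 that can be at the island as the skiff arrives there on crossing 11 is 5 — never all 6.
So no plan with fewer than 13 crossings exists, and this one achieves 13:
1. Smuggler goes to the island with Pim.  [the mainland: Dara, Evan, Hana, Jules, Kira | the island: Pim]
2. Smuggler goes back to the mainland alone.  [the mainland: Dara, Evan, Hana, Jules, Kira | the island: Pim]
3. Smuggler goes to the island with Evan.  [the mainland: Dara, Hana, Jules, Kira | the island: Evan, Pim]
4. Smuggler goes back to the mainland alone.  [the mainland: Dara, Hana, Jules, Kira | the island: Evan, Pim]
5. Smuggler goes to the island with Hana.  [the mainland: Dara, Jules, Kira | the island: Evan, Hana, Pim]
6. Smuggler goes back to the mainland with Pim.  [the mainland: Dara, Jules, Kira, Pim | the island: Evan, Hana]
7. Smuggler goes to the island with Jules.  [the mainland: Dara, Kira, Pim | the island: Evan, Hana, Jules]
8. Smuggler goes back to the mainland alone.  [the mainland: Dara, Kira, Pim | the island: Evan, Hana, Jules]
9. Smuggler goes to the island with Kira.  [the mainland: Dara, Pim | the island: Evan, Hana, Jules, Kira]
10. Smuggler goes back to the mainland alone.  [the mainland: Dara, Pim | the island: Evan, Hana, Jules, Kira]
11. Smuggler goes to the island with Dara.  [the mainland: Pim | the island: Dara, Evan, Hana, Jules, Kira]
12. Smuggler goes back to the mainland alone.  [the mainland: Pim | the island: Dara, Evan, Hana, Jules, Kira]
13. Smuggler goes to the island with Pim.  [the mainland: — | the island: Dara, Evan, Hana, Jules, Kira, Pim]

13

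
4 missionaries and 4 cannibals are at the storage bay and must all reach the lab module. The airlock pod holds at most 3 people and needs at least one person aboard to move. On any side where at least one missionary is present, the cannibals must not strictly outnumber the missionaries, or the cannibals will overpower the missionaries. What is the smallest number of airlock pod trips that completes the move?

Counting alone: each trip to the lab module takes at most 3 across and each return brings at least 1 back, so after t trips out (and t−1 returns) at most 3t − (t−1) of the 8 are across; that first reaches 8 at t = 4, so at least 7 crossings are needed.
The safety rule pushes this higher. Following every safe sequence of crossings, the most of the 8 that can be at the lab module as the airlock pod arrives there on crossing 7 is 7 — never all 8.
So no plan with fewer than 9 crossings exists, and this one achieves 9:
1. 2 cannibals → the lab module.  (the storage bay: 4M 2C; the lab module: 0M 2C)
2. 1 cannibal ← the storage bay.  (the storage bay: 4M 3C; the lab module: 0M 1C)
3. 3 cannibals → the lab module.  (the storage bay: 4M 0C; the lab module: 0M 4C)
4. 1 cannibal ← the storage bay.  (the storage bay: 4M 1C; the lab module: 0M 3C)
5. 3 missionaries → the lab module.  (the storage bay: 1M 1C; the lab module: 3M 3C)
6. 1 missionary and 1 cannibal ← the storage bay.  (the storage bay: 2M 2C; the lab module: 2M 2C)
7. 2 missionaries → the lab module.  (the storage bay: 0M 2C; the lab module: 4M 2C)
8. 1 cannibal ← the storage bay.  (the storage bay: 0M 3C; the lab module: 4M 1C)
9. 3 cannibals → the lab module.  (the storage bay: 0M 0C; the lab module: 4M 4C)

9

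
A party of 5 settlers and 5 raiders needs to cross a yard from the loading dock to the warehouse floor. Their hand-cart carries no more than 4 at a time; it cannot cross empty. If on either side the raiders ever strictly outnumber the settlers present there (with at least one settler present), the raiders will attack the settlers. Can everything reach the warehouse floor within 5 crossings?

No

Counting alone: each trip to the warehouse floor takes at most 4 across and each return brings at least 1 back, so after t trips out (and t−1 returns) at most 4t − (t−1) of the 10 are across; that first reaches 10 at t = 3, so at least 5 crossings are needed.
The safety rule pushes this higher. Following every safe sequence of crossings, the most of the 10 that can be at the warehouse floor as the hand-cart arrives there on crossing 5 is 9 — never all 10.
So the move cannot be finished within 5 crossings. (The shortest complete plan takes 7:)
1. 2 raiders → the warehouse floor.  (the loading dock: 5S 3R; the warehouse floor: 0S 2R)
2. 1 raider ← the loading dock.  (the loading dock: 5S 4R; the warehouse floor: 0S 1R)
3. 4 raiders → the warehouse floor.  (the loading dock: 5S 0R; the warehouse floor: 0S 5R)
4. 1 raider ← the loading dock.  (the loading dock: 5S 1R; the warehouse floor: 0S 4R)
5. 4 settlers → the warehouse floor.  (the loading dock: 1S 1R; the warehouse floor: 4S 4R)
6. 1 settler and 1 raider ← the loading dock.  (the loading dock: 2S 2R; the warehouse floor: 3S 3R)
7. 2 settlers and 2 raiders → the warehouse floor.  (the loading dock: 0S 0R; the warehouse floor: 5S 5R)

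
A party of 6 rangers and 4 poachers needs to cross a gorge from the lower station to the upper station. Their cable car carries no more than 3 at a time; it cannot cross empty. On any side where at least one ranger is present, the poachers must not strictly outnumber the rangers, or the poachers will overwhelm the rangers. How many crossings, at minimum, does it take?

Counting alone: each trip to the upper station takes at most 3 across and each return brings at least 1 back, so after t trips out (and t−1 returns) at most 3t − (t−1) of the 10 are across; that first reaches 10 at t = 5, so at least 9 crossings are needed.
The plan below uses exactly 9 crossings, so it is optimal:
1. 2 poachers → the upper station.  (the lower station: 6R 2P; the upper station: 0R 2P)
2. 1 poacher ← the lower station.  (the lower station: 6R 3P; the upper station: 0R 1P)
3. 3 poachers → the upper station.  (the lower station: 6R 0P; the upper station: 0R 4P)
4. 1 poacher ← the lower station.  (the lower station: 6R 1P; the upper station: 0R 3P)
5. 3 rangers → the upper station.  (the lower station: 3R 1P; the upper station: 3R 3P)
6. 1 poacher ← the lower station.  (the lower station: 3R 2P; the upper station: 3R 2P)
7. 1 ranger and 2 poachers → the upper station.  (the lower station: 2R 0P; the upper station: 4R 4P)
8. 1 poacher ← the lower station.  (the lower station: 2R 1P; the upper station: 4R 3P)
9. 2 rangers and 1 poacher → the upper station.  (the lower station: 0R 0P; the upper station: 6R 4P)

9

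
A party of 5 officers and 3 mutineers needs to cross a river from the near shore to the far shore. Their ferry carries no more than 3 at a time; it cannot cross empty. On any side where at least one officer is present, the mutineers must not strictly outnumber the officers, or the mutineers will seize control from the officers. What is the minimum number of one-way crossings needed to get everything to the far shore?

Counting alone: each trip to the far shore takes at most 3 across and each return brings at least 1 back, so after t trips out (and t−1 returns) at most 3t − (t−1) of the 8 are across; that first reaches 8 at t = 4, so at least 7 crossings are needed.
The plan below uses exactly 7 crossings, so it is optimal:
1. 2 mutineers → the far shore.  (the near shore: 5O 1M; the far shore: 0O 2M)
2. 1 mutineer ← the near shore.  (the near shore: 5O 2M; the far shore: 0O 1M)
3. 2 officers and 1 mutineer → the far shore.  (the near shore: 3O 1M; the far shore: 2O 2M)
4. 1 mutineer ← the near shore.  (the near shore: 3O 2M; the far shore: 2O 1M)
5. 1 officer and 2 mutineers → the far shore.  (the near shore: 2O 0M; the far shore: 3O 3M)
6. 1 mutineer ← the near shore.  (the near shore: 2O 1M; the far shore: 3O 2M)
7. 2 officers and 1 mutineer → the far shore.  (the near shore: 0O 0M; the far shore: 5O 3M)

7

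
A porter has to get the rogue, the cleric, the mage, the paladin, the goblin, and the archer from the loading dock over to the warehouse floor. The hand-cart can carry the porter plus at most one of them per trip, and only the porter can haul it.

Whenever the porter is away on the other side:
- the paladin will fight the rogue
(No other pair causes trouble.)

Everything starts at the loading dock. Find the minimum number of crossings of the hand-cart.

Counting alone: the porter can take at most 1 across per trip to the warehouse floor, so moving all 6 needs at least 6 loaded trips out, with a return between consecutive ones — at least 11 crossings.
The plan below uses exactly 11 crossings, so it is optimal:
1. Porter goes to the warehouse floor with the rogue.  [the loading dock: the archer, the cleric, the goblin, the mage, the paladin | the warehouse floor: the rogue]
2. Porter goes back to the loading dock alone.  [the loading dock: the archer, the cleric, the goblin, the mage, the paladin | the warehouse floor: the rogue]
3. Porter goes to the warehouse floor with the cleric.  [the loading dock: the archer, the goblin, the mage, the paladin | the warehouse floor: the cleric, the rogue]
4. Porter goes back to the loading dock alone.  [the loading dock: the archer, the goblin, the mage, the paladin | the warehouse floor: the cleric, the rogue]
5. Porter goes to the warehouse floor with the mage.  [the loading dock: the archer, the goblin, the paladin | the warehouse floor: the cleric, the mage, the rogue]
6. Porter goes back to the loading dock alone.  [the loading dock: the archer, the goblin, the paladin | the warehouse floor: the cleric, the mage, the rogue]
7. Porter goes to the warehouse floor with the goblin.  [the loading dock: the archer, the paladin | the warehouse floor: the cleric, the goblin, the mage, the rogue]
8. Porter goes back to the loading dock alone.  [the loading dock: the archer, the paladin | the warehouse floor: the cleric, the goblin, the mage, the rogue]
9. Porter goes to the warehouse floor with the archer.  [the loading dock: the paladin | the warehouse floor: the archer, the cleric, the goblin, the mage, the rogue]
10. Porter goes back to the loading dock alone.  [the loading dock: the paladin | the warehouse floor: the archer, the cleric, the goblin, the mage, the rogue]
11. Porter goes to the warehouse floor with the paladin.  [the loading dock: — | the warehouse floor: the archer, the cleric, the goblin, the mage, the paladin, the rogue]

11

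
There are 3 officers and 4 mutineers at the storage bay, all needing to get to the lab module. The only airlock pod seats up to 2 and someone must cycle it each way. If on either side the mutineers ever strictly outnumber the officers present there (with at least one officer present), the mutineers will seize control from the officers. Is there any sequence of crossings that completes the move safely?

The mutineers already outnumber the officers at the storage bay before anyone moves, so the starting position itself is disallowed.

No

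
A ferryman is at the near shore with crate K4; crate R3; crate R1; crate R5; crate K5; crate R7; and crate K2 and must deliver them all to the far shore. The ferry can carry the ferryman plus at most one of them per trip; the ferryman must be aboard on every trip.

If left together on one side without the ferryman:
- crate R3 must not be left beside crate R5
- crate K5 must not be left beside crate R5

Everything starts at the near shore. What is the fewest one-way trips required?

Counting alone: the ferryman can take at most 1 across per trip to the far shore, so moving all 7 needs at least 7 loaded trips out, with a return between consecutive ones — at least 13 crossings.
The safety rule pushes this higher. Following every safe sequence of crossings, the most of the 7 that can be at the far shore as the ferry arrives there on crossing 13 is 6 — never all 7.
So no plan with fewer than 15 crossings exists, and this one achieves 15:
1. Ferryman goes to the far shore with crate R5.  [the near shore: crate K2, crate K4, crate K5, crate R1, crate R3, crate R7 | the far shore: crate R5]
2. Ferryman goes back to the near shore alone.  [the near shore: crate K2, crate K4, crate K5, crate R1, crate R3, crate R7 | the far shore: crate R5]
3. Ferryman goes to the far shore with crate K4.  [the near shore: crate K2, crate K5, crate R1, crate R3, crate R7 | the far shore: crate K4, crate R5]
4. Ferryman goes back to the near shore alone.  [the near shore: crate K2, crate K5, crate R1, crate R3, crate R7 | the far shore: crate K4, crate R5]
5. Ferryman goes to the far shore with crate R3.  [the near shore: crate K2, crate K5, crate R1, crate R7 | the far shore: crate K4, crate R3, crate R5]
6. Ferryman goes back to the near shore with crate R5.  [the near shore: crate K2, crate K5, crate R1, crate R5, crate R7 | the far shore: crate K4, crate R3]
7. Ferryman goes to the far shore with crate K5.  [the near shore: crate K2, crate R1, crate R5, crate R7 | the far shore: crate K4, crate K5, crate R3]
8. Ferryman goes back to the near shore alone.  [the near shore: crate K2, crate R1, crate R5, crate R7 | the far shore: crate K4, crate K5, crate R3]
9. Ferryman goes to the far shore with crate R1.  [the near shore: crate K2, crate R5, crate R7 | the far shore: crate K4, crate K5, crate R1, crate R3]
10. Ferryman goes back to the near shore alone.  [the near shore: crate K2, crate R5, crate R7 | the far shore: crate K4, crate K5, crate R1, crate R3]
11. Ferryman goes to the far shore with crate R7.  [the near shore: crate K2, crate R5 | the far shore: crate K4, crate K5, crate R1, crate R3, crate R7]
12. Ferryman goes back to the near shore alone.  [the near shore: crate K2, crate R5 | the far shore: crate K4, crate K5, crate R1, crate R3, crate R7]
13. Ferryman goes to the far shore with crate K2.  [the near shore: crate R5 | the far shore: crate K2, crate K4, crate K5, crate R1, crate R3, crate R7]
14. Ferryman goes back to the near shore alone.  [the near shore: crate R5 | the far shore: crate K2, crate K4, crate K5, crate R1, crate R3, crate R7]
15. Ferryman goes to the far shore with crate R5.  [the near shore: — | the far shore: crate K2, crate K4, crate K5, crate R1, crate R3, crate R5, crate R7]

15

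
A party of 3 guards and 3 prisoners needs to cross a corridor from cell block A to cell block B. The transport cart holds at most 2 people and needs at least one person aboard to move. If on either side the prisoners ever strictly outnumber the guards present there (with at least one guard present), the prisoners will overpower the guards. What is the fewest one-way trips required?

Counting alone: each trip to cell block B takes at most 2 across and each return brings at least 1 back, so after t trips out (and t−1 returns) at most 2t − (t−1) of the 6 are across; that first reaches 6 at t = 5, so at least 9 crossings are needed.
The safety rule pushes this higher. Following every safe sequence of crossings, the most of the 6 that can be at cell block B as the transport cart arrives there on crossing 9 is 5 — never all 6.
So no plan with fewer than 11 crossings exists, and this one achieves 11:
1. 2 prisoners → cell block B.  (cell block A: 3G 1P; cell block B: 0G 2P)
2. 1 prisoner ← cell block A.  (cell block A: 3G 2P; cell block B: 0G 1P)
3. 2 prisoners → cell block B.  (cell block A: 3G 0P; cell block B: 0G 3P)
4. 1 prisoner ← cell block A.  (cell block A: 3G 1P; cell block B: 0G 2P)
5. 2 guards → cell block B.  (cell block A: 1G 1P; cell block B: 2G 2P)
6. 1 guard and 1 prisoner ← cell block A.  (cell block A: 2G 2P; cell block B: 1G 1P)
7. 2 guards → cell block B.  (cell block A: 0G 2P; cell block B: 3G 1P)
8. 1 prisoner ← cell block A.  (cell block A: 0G 3P; cell block B: 3G 0P)
9. 2 prisoners → cell block B.  (cell block A: 0G 1P; cell block B: 3G 2P)
10. 1 prisoner ← cell block A.  (cell block A: 0G 2P; cell block B: 3G 1P)
11. 2 prisoners → cell block B.  (cell block A: 0G 0P; cell block B: 3G 3P)

11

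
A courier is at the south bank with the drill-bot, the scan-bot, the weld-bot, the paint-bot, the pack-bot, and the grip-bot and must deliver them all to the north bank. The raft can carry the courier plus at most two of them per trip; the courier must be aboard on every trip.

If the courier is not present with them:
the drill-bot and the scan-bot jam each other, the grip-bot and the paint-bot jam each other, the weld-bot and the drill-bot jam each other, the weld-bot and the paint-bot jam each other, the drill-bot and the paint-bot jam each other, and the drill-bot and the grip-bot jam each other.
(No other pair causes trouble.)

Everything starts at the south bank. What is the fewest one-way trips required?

9

Counting alone: the courier can take at most 2 across per trip to the north bank, so moving all 6 needs at least 3 loaded trips out, with a return between consecutive ones — at least 5 crossings.
The safety rule pushes this higher. Following every safe sequence of crossings, the most of the 6 that can be at the north bank as the raft arrives there on crossings 5, 7 is 4, 5 respectively — never all 6.
So no plan with fewer than 9 crossings exists, and this one achieves 9:
1. Courier goes to the north bank with the drill-bot and the paint-bot.
2. Courier goes back to the south bank with the drill-bot.
3. Courier goes to the north bank with the drill-bot and the scan-bot.
4. Courier goes back to the south bank with the drill-bot.
5. Courier goes to the north bank with the drill-bot and the pack-bot.
6. Courier goes back to the south bank with the drill-bot.
7. Courier goes to the north bank with the grip-bot and the weld-bot.
8. Courier goes back to the south bank with the paint-bot.
9. Courier goes to the north bank with the drill-bot and the paint-bot.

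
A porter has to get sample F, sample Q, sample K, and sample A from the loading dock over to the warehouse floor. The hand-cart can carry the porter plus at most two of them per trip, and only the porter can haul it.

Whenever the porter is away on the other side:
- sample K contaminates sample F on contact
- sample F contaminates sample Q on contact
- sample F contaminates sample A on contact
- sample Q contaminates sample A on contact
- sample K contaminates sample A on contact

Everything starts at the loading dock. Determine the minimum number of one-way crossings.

5

Counting alone: the porter can take at most 2 across per trip to the warehouse floor, so moving all 4 needs at least 2 loaded trips out, with a return between consecutive ones — at least 3 crossings.
The safety rule pushes this higher. Following every safe sequence of crossings, the most of the 4 that can be at the warehouse floor as the hand-cart arrives there on crossing 3 is 3 — never all 4.
So no plan with fewer than 5 crossings exists, and this one achieves 5:
1. Porter goes to the warehouse floor with sample A and sample F.  [the loading dock: sample K, sample Q | the warehouse floor: sample A, sample F]
2. Porter goes back to the loading dock with sample F.  [the loading dock: sample F, sample K, sample Q | the warehouse floor: sample A]
3. Porter goes to the warehouse floor with sample K and sample Q.  [the loading dock: sample F | the warehouse floor: sample A, sample K, sample Q]
4. Porter goes back to the loading dock with sample A.  [the loading dock: sample A, sample F | the warehouse floor: sample K, sample Q]
5. Porter goes to the warehouse floor with sample A and sample F.  [the loading dock: — | the warehouse floor: sample A, sample F, sample K, sample Q]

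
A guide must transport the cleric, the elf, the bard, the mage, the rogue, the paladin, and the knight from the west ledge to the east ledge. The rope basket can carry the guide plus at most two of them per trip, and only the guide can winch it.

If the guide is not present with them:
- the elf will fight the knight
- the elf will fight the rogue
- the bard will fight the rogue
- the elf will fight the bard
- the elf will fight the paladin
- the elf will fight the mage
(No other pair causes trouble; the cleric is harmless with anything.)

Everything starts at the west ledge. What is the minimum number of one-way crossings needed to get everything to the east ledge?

11

Counting alone: the guide can take at most 2 across per trip to the east ledge, so moving all 7 needs at least 4 loaded trips out, with a return between consecutive ones — at least 7 crossings.
The safety rule pushes this higher. Following every safe sequence of crossings, the most of the 7 that can be at the east ledge as the rope basket arrives there on crossings 7, 9 is 5, 6 respectively — never all 7.
So no plan with fewer than 11 crossings exists, and this one achieves 11:
1. Guide goes to the east ledge with the bard and the elf.
2. Guide goes back to the west ledge with the elf.
3. Guide goes to the east ledge with the cleric and the elf.
4. Guide goes back to the west ledge with the elf.
5. Guide goes to the east ledge with the elf and the mage.
6. Guide goes back to the west ledge with the elf.
7. Guide goes to the east ledge with the elf and the paladin.
8. Guide goes back to the west ledge with the elf.
9. Guide goes to the east ledge with the elf and the knight.
10. Guide goes back to the west ledge with the elf.
11. Guide goes to the east ledge with the elf and the rogue.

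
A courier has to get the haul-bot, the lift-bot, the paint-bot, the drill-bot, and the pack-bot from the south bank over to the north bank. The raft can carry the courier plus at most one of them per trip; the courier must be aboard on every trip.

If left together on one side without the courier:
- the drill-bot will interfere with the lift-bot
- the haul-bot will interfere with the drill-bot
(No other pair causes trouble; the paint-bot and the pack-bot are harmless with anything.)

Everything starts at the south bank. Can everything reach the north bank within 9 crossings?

No

Counting alone: the courier can take at most 1 across per trip to the north bank, so moving all 5 needs at least 5 loaded trips out, with a return between consecutive ones — at least 9 crossings.
The safety rule pushes this higher. Following every safe sequence of crossings, the most of the 5 that can be at the north bank as the raft arrives there on crossing 9 is 4 — never all 5.
So the move cannot be finished within 9 crossings. (The shortest complete plan takes 11:)
1. Courier goes to the north bank with the drill-bot.  [the south bank: the haul-bot, the lift-bot, the pack-bot, the paint-bot | the north bank: the drill-bot]
2. Courier goes back to the south bank alone.  [the south bank: the haul-bot, the lift-bot, the pack-bot, the paint-bot | the north bank: the drill-bot]
3. Courier goes to the north bank with the haul-bot.  [the south bank: the lift-bot, the pack-bot, the paint-bot | the north bank: the drill-bot, the haul-bot]
4. Courier goes back to the south bank with the drill-bot.  [the south bank: the drill-bot, the lift-bot, the pack-bot, the paint-bot | the north bank: the haul-bot]
5. Courier goes to the north bank with the lift-bot.  [the south bank: the drill-bot, the pack-bot, the paint-bot | the north bank: the haul-bot, the lift-bot]
6. Courier goes back to the south bank alone.  [the south bank: the drill-bot, the pack-bot, the paint-bot | the north bank: the haul-bot, the lift-bot]
7. Courier goes to the north bank with the paint-bot.  [the south bank: the drill-bot, the pack-bot | the north bank: the haul-bot, the lift-bot, the paint-bot]
8. Courier goes back to the south bank alone.  [the south bank: the drill-bot, the pack-bot | the north bank: the haul-bot, the lift-bot, the paint-bot]
9. Courier goes to the north bank with the pack-bot.  [the south bank: the drill-bot | the north bank: the haul-bot, the lift-bot, the pack-bot, the paint-bot]
10. Courier goes back to the south bank alone.  [the south bank: the drill-bot | the north bank: the haul-bot, the lift-bot, the pack-bot, the paint-bot]
11. Courier goes to the north bank with the drill-bot.  [the south bank: — | the north bank: the drill-bot, the haul-bot, the lift-bot, the pack-bot, the paint-bot]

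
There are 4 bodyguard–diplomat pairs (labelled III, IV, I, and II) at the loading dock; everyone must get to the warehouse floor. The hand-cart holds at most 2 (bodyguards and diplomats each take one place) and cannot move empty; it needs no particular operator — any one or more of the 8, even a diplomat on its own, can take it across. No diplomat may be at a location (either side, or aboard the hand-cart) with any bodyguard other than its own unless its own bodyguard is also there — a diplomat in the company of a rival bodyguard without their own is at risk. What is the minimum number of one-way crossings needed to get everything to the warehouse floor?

Following every safe sequence of crossings from the start, the most of the 8 that can be at the warehouse floor as the hand-cart arrives there on crossings 1, 3, 5 is 2, 3, 4 respectively; the best ever achieved is 4 of 8.
From crossing 7 on, no configuration arises that was not already reachable earlier: only 44 distinct safe configurations (who is on which side, and where the hand-cart is) can ever be reached, none of them has everyone across, and every continuation just revisits them. So no valid plan exists.

impossible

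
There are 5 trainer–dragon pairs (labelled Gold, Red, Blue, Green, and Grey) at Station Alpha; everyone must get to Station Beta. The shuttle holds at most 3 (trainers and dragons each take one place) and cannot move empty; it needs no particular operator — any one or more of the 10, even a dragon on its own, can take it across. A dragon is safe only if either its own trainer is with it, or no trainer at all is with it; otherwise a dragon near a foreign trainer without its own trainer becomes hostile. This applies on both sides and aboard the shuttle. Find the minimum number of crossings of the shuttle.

Counting alone: each trip to Station Beta takes at most 3 across and each return brings at least 1 back, so after t trips out (and t−1 returns) at most 3t − (t−1) of the 10 are across; that first reaches 10 at t = 5, so at least 9 crossings are needed.
The safety rule pushes this higher. Following every safe sequence of crossings, the most of the 10 that can be at Station Beta as the shuttle arrives there on crossing 9 is 9 — never all 10.
So no plan with fewer than 11 crossings exists, and this one achieves 11:
1. dragon Gold and trainer Gold cross → Station Beta.
2. trainer Gold crosses ← Station Alpha.
3. dragon Blue, dragon Green, and dragon Red cross → Station Beta.
4. dragon Gold crosses ← Station Alpha.
5. trainer Blue, trainer Green, and trainer Red cross → Station Beta.
6. dragon Red and trainer Red cross ← Station Alpha.
7. trainer Gold, trainer Grey, and trainer Red cross → Station Beta.
8. dragon Blue crosses ← Station Alpha.
9. dragon Gold and dragon Red cross → Station Beta.
10. dragon Gold crosses ← Station Alpha.
11. dragon Blue, dragon Gold, and dragon Grey cross → Station Beta.

11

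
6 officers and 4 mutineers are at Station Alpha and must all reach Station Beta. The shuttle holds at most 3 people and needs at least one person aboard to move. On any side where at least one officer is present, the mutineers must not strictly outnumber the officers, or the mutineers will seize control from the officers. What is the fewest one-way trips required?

9

Counting alone: each trip to Station Beta takes at most 3 across and each return brings at least 1 back, so after t trips out (and t−1 returns) at most 3t − (t−1) of the 10 are across; that first reaches 10 at t = 5, so at least 9 crossings are needed.
The plan below uses exactly 9 crossings, so it is optimal:
1. 2 mutineers → Station Beta.  (Station Alpha: 6O 2M; Station Beta: 0O 2M)
2. 1 mutineer ← Station Alpha.  (Station Alpha: 6O 3M; Station Beta: 0O 1M)
3. 3 mutineers → Station Beta.  (Station Alpha: 6O 0M; Station Beta: 0O 4M)
4. 1 mutineer ← Station Alpha.  (Station Alpha: 6O 1M; Station Beta: 0O 3M)
5. 3 officers → Station Beta.  (Station Alpha: 3O 1M; Station Beta: 3O 3M)
6. 1 mutineer ← Station Alpha.  (Station Alpha: 3O 2M; Station Beta: 3O 2M)
7. 1 officer and 2 mutineers → Station Beta.  (Station Alpha: 2O 0M; Station Beta: 4O 4M)
8. 1 mutineer ← Station Alpha.  (Station Alpha: 2O 1M; Station Beta: 4O 3M)
9. 2 officers and 1 mutineer → Station Beta.  (Station Alpha: 0O 0M; Station Beta: 6O 4M)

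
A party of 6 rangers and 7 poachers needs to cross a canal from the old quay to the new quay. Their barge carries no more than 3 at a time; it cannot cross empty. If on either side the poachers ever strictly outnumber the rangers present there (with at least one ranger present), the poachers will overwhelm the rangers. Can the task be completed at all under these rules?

The poachers already outnumber the rangers at the old quay before anyone moves, so the starting position itself is disallowed.

No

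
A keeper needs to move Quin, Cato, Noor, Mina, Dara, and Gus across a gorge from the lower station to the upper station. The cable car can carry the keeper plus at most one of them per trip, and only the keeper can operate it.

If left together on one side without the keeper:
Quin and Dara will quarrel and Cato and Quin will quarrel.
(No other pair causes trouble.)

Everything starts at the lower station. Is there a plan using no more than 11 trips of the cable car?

No

Counting alone: the keeper can take at most 1 across per trip to the upper station, so moving all 6 needs at least 6 loaded trips out, with a return between consecutive ones — at least 11 crossings.
The safety rule pushes this higher. Following every safe sequence of crossings, the most of the 6 that can be at the upper station as the cable car arrives there on crossing 11 is 5 — never all 6.
So the move cannot be finished within 11 crossings. (The shortest complete plan takes 13:)
1. Keeper goes to the upper station with Quin.
2. Keeper goes back to the lower station alone.
3. Keeper goes to the upper station with Cato.
4. Keeper goes back to the lower station with Quin.
5. Keeper goes to the upper station with Dara.
6. Keeper goes back to the lower station alone.
7. Keeper goes to the upper station with Noor.
8. Keeper goes back to the lower station alone.
9. Keeper goes to the upper station with Mina.
10. Keeper goes back to the lower station alone.
11. Keeper goes to the upper station with Gus.
12. Keeper goes back to the lower station alone.
13. Keeper goes to the upper station with Quin.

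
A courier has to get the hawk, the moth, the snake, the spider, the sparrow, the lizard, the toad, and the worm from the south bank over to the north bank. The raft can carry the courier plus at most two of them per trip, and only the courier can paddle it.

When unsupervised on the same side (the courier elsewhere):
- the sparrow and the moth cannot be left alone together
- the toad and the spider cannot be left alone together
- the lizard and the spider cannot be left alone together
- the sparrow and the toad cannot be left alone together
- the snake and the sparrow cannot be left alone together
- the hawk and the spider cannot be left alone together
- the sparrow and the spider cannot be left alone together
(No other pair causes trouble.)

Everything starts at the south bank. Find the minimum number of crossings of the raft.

13

Counting alone: the courier can take at most 2 across per trip to the north bank, so moving all 8 needs at least 4 loaded trips out, with a return between consecutive ones — at least 7 crossings.
The safety rule pushes this higher. Following every safe sequence of crossings, the most of the 8 that can be at the north bank as the raft arrives there on crossings 7, 9, 11 is 5, 6, 7 respectively — never all 8.
So no plan with fewer than 13 crossings exists, and this one achieves 13:
1. Courier goes to the north bank with the sparrow and the spider.  [the south bank: the hawk, the lizard, the moth, the snake, the toad, the worm | the north bank: the sparrow, the spider]
2. Courier goes back to the south bank with the spider.  [the south bank: the hawk, the lizard, the moth, the snake, the spider, the toad, the worm | the north bank: the sparrow]
3. Courier goes to the north bank with the hawk and the spider.  [the south bank: the lizard, the moth, the snake, the toad, the worm | the north bank: the hawk, the sparrow, the spider]
4. Courier goes back to the south bank with the spider.  [the south bank: the lizard, the moth, the snake, the spider, the toad, the worm | the north bank: the hawk, the sparrow]
5. Courier goes to the north bank with the lizard and the spider.  [the south bank: the moth, the snake, the toad, the worm | the north bank: the hawk, the lizard, the sparrow, the spider]
6. Courier goes back to the south bank with the spider.  [the south bank: the moth, the snake, the spider, the toad, the worm | the north bank: the hawk, the lizard, the sparrow]
7. Courier goes to the north bank with the moth and the toad.  [the south bank: the snake, the spider, the worm | the north bank: the hawk, the lizard, the moth, the sparrow, the toad]
8. Courier goes back to the south bank with the sparrow.  [the south bank: the snake, the sparrow, the spider, the worm | the north bank: the hawk, the lizard, the moth, the toad]
9. Courier goes to the north bank with the snake and the spider.  [the south bank: the sparrow, the worm | the north bank: the hawk, the lizard, the moth, the snake, the spider, the toad]
10. Courier goes back to the south bank with the spider.  [the south bank: the sparrow, the spider, the worm | the north bank: the hawk, the lizard, the moth, the snake, the toad]
11. Courier goes to the north bank with the spider and the worm.  [the south bank: the sparrow | the north bank: the hawk, the lizard, the moth, the snake, the spider, the toad, the worm]
12. Courier goes back to the south bank with the spider.  [the south bank: the sparrow, the spider | the north bank: the hawk, the lizard, the moth, the snake, the toad, the worm]
13. Courier goes to the north bank with the sparrow and the spider.  [the south bank: — | the north bank: the hawk, the lizard, the moth, the snake, the sparrow, the spider, the toad, the worm]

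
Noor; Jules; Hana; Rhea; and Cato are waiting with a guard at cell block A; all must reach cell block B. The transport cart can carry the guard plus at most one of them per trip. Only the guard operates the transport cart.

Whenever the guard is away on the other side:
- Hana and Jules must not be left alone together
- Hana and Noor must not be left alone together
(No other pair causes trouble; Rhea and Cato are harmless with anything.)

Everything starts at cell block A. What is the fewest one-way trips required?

Counting alone: the guard can take at most 1 across per trip to cell block B, so moving all 5 needs at least 5 loaded trips out, with a return between consecutive ones — at least 9 crossings.
The safety rule pushes this higher. Following every safe sequence of crossings, the most of the 5 that can be at cell block B as the transport cart arrives there on crossing 9 is 4 — never all 5.
So no plan with fewer than 11 crossings exists, and this one achieves 11:
1. Guard goes to cell block B with Hana.
2. Guard goes back to cell block A alone.
3. Guard goes to cell block B with Noor.
4. Guard goes back to cell block A with Hana.
5. Guard goes to cell block B with Jules.
6. Guard goes back to cell block A alone.
7. Guard goes to cell block B with Rhea.
8. Guard goes back to cell block A alone.
9. Guard goes to cell block B with Cato.
10. Guard goes back to cell block A alone.
11. Guard goes to cell block B with Hana.

11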